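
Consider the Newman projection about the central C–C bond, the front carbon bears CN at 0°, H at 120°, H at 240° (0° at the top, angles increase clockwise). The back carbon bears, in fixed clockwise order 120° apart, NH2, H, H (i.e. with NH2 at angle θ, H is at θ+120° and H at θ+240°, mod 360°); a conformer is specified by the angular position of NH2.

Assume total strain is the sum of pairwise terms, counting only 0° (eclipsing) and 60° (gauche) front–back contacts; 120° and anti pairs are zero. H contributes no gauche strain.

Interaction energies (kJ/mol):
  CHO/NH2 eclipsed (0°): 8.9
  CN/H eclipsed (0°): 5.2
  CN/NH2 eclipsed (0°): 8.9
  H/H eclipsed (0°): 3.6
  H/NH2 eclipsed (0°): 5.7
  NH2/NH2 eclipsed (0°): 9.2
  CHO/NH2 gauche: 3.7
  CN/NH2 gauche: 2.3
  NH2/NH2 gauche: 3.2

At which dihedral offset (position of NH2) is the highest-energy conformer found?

NH2 at 0° is eclipsed. CN at 0° is eclipsed with NH2 at 0° (8.9); H at 120° is eclipsed with H at 120° (3.6); H at 240° is eclipsed with H at 240° (3.6). Total 16.1 kJ/mol.
NH2 at 60° is staggered. CN at 0° is gauche with NH2 at 60° (2.3). Total 2.3 kJ/mol.
NH2 at 120° is eclipsed. CN at 0° is eclipsed with H at 0° (5.2); H at 120° is eclipsed with NH2 at 120° (5.7); H at 240° is eclipsed with H at 240° (3.6). Total 14.5 kJ/mol.
NH2 at 180° (staggered): no non-H gauche contacts → 0.0 kJ/mol.
NH2 at 240° is eclipsed. CN at 0° is eclipsed with H at 0° (5.2); H at 120° is eclipsed with H at 120° (3.6); H at 240° is eclipsed with NH2 at 240° (5.7). Total 14.5 kJ/mol.
NH2 at 300° is staggered. CN at 0° is gauche with NH2 at 300° (2.3). Total 2.3 kJ/mol.
The maximum (16.1 kJ/mol) occurs with NH2 at 0°.

0°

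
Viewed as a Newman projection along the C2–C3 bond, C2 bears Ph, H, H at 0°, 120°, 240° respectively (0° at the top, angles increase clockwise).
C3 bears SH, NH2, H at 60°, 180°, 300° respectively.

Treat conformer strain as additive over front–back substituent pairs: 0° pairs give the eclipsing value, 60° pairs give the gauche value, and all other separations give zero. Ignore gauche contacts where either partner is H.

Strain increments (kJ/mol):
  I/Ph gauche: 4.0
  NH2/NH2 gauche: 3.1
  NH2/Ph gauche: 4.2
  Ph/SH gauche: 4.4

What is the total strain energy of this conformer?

This conformer (staggered): Ph–SH gauche; 4.4 = 4.4 kJ/mol.

4.4 kJ/mol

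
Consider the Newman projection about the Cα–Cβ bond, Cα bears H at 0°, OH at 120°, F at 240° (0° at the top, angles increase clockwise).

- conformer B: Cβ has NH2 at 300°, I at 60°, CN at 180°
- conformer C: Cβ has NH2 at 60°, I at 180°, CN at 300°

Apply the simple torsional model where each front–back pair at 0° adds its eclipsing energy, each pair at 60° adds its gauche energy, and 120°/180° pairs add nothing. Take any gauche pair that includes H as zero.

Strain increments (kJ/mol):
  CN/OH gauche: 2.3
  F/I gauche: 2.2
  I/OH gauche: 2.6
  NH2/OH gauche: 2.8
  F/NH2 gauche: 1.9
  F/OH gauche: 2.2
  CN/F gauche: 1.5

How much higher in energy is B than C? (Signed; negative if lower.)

B is staggered. OH at 120° is gauche with I at 60° (2.6); OH at 120° is gauche with CN at 180° (2.3); F at 240° is gauche with NH2 at 300° (1.9); F at 240° is gauche with CN at 180° (1.5). Total 8.3 kJ/mol.
C is staggered. OH at 120° is gauche with NH2 at 60° (2.8); OH at 120° is gauche with I at 180° (2.6); F at 240° is gauche with I at 180° (2.2); F at 240° is gauche with CN at 300° (1.5). Total 9.1 kJ/mol.
E(B) − E(C) = 8.3 − 9.1 = -0.8 kJ/mol.

-0.8 kJ/mol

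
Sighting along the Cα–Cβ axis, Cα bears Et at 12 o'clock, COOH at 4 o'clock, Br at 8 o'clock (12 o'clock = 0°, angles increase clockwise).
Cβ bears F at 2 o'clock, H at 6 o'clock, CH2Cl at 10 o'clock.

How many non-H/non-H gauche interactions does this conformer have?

Non-H gauche pairs: Et(0°)/F(60°); Et(0°)/CH2Cl(300°); COOH(120°)/F(60°); Br(240°)/CH2Cl(300°) — 4 interactions.

4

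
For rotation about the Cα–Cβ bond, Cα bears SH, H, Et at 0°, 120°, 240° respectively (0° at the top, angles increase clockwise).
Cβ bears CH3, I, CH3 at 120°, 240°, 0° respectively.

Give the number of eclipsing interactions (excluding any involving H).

Non-H eclipsing pairs: SH(0°)/CH3(0°); Et(240°)/I(240°) — 2 interactions.

2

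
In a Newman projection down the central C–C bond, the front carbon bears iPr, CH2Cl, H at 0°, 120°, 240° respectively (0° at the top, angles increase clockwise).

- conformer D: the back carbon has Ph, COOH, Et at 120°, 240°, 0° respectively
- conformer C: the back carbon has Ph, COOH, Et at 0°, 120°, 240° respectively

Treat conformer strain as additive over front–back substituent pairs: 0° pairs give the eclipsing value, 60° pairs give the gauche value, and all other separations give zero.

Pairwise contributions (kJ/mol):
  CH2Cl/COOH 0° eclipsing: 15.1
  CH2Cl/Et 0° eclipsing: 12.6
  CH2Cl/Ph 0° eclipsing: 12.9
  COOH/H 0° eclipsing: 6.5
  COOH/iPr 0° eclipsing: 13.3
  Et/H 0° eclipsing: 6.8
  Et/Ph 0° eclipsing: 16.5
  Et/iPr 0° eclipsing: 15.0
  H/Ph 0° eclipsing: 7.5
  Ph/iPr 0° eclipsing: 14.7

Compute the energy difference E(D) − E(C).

-2.2 kJ/mol

D (eclipsed): iPr–Et eclipsed, CH2Cl–Ph eclipsed, H–COOH eclipsed; 15.0 + 12.9 + 6.5 = 34.4 kJ/mol.
C (eclipsed): iPr–Ph eclipsed, CH2Cl–COOH eclipsed, H–Et eclipsed; 14.7 + 15.1 + 6.8 = 36.6 kJ/mol.
E(D) − E(C) = 34.4 − 36.6 = -2.2 kJ/mol.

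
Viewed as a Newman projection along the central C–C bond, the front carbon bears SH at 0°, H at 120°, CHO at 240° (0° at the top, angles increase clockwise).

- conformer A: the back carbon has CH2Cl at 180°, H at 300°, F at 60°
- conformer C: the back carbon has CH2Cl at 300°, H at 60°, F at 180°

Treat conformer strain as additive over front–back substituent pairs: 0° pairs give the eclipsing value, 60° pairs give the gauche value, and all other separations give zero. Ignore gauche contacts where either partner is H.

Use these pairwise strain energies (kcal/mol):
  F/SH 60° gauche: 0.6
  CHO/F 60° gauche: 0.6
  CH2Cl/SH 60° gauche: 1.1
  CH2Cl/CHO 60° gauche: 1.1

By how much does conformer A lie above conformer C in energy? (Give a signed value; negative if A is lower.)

-1.1 kcal/mol

A (staggered): SH–F gauche, CHO–CH2Cl gauche; 0.6 + 1.1 = 1.7 kcal/mol.
C (staggered): SH–CH2Cl gauche, CHO–CH2Cl gauche, CHO–F gauche; 1.1 + 1.1 + 0.6 = 2.8 kcal/mol.
E(A) − E(C) = 1.7 − 2.8 = -1.1 kcal/mol.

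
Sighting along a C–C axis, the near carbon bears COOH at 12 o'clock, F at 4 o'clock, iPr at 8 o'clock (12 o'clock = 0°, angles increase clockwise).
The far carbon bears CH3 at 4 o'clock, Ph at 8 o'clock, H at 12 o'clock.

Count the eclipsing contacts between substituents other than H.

2

Non-H eclipsing pairs: F(120°)/CH3(120°); iPr(240°)/Ph(240°) — 2 interactions.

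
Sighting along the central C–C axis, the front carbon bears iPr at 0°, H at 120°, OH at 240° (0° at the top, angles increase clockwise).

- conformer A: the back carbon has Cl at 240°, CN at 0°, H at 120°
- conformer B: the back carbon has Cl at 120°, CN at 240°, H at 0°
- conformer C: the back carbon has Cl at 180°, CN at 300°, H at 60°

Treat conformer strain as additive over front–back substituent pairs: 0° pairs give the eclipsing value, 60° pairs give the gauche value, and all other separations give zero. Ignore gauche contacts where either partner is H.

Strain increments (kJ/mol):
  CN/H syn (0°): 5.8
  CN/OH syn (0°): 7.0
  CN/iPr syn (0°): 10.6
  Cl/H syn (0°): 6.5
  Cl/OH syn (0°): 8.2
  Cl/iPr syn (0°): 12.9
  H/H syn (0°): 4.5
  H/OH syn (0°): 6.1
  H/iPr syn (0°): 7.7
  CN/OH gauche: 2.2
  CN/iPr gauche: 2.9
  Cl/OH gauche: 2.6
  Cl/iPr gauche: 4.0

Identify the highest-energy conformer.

A

A is eclipsed. iPr at 0° is eclipsed with CN at 0° (10.6); H at 120° is eclipsed with H at 120° (4.5); OH at 240° is eclipsed with Cl at 240° (8.2). Total 23.3 kJ/mol.
B is eclipsed. iPr at 0° is eclipsed with H at 0° (7.7); H at 120° is eclipsed with Cl at 120° (6.5); OH at 240° is eclipsed with CN at 240° (7.0). Total 21.2 kJ/mol.
C is staggered. iPr at 0° is gauche with CN at 300° (2.9); OH at 240° is gauche with Cl at 180° (2.6); OH at 240° is gauche with CN at 300° (2.2). Total 7.7 kJ/mol.
A has the highest total (23.3 kJ/mol).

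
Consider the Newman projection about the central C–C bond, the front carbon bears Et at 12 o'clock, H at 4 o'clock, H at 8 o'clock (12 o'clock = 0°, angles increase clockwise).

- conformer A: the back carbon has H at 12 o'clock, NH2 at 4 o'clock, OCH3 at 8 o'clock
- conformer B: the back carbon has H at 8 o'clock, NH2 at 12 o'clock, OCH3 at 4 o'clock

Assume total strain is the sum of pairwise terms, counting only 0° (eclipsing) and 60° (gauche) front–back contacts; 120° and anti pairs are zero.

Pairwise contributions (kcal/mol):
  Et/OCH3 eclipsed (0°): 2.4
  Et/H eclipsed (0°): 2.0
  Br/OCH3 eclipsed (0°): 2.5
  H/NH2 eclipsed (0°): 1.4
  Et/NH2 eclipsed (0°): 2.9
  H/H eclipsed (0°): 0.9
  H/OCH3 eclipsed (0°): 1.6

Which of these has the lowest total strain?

A

A is eclipsed. Et at 0° is eclipsed with H at 0° (2.0); H at 120° is eclipsed with NH2 at 120° (1.4); H at 240° is eclipsed with OCH3 at 240° (1.6). Total 5.0 kcal/mol.
B is eclipsed. Et at 0° is eclipsed with NH2 at 0° (2.9); H at 120° is eclipsed with OCH3 at 120° (1.6); H at 240° is eclipsed with H at 240° (0.9). Total 5.4 kcal/mol.
A has the lowest total (5.0 kcal/mol).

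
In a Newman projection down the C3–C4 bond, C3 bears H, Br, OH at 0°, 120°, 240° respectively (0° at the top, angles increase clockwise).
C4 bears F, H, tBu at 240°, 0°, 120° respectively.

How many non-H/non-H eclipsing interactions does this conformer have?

2

Non-H eclipsing pairs: Br(120°)/tBu(120°); OH(240°)/F(240°) — 2 interactions.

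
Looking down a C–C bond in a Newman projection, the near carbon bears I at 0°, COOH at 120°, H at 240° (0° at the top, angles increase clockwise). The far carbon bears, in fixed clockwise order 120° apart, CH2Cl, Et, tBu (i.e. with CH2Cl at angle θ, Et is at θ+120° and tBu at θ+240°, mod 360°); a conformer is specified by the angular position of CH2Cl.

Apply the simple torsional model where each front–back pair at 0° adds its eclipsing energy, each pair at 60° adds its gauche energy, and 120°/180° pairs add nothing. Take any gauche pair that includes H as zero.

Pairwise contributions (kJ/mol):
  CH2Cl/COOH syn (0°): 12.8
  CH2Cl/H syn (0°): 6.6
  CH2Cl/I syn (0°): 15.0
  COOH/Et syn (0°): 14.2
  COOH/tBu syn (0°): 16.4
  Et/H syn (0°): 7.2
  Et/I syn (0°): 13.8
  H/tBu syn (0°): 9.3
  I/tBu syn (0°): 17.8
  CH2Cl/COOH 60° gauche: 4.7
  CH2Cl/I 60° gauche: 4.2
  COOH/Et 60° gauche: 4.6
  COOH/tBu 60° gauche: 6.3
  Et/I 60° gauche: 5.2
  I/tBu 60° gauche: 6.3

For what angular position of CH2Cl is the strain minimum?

60°

CH2Cl at 0° (eclipsed): I–CH2Cl eclipsed, COOH–Et eclipsed, H–tBu eclipsed; 15.0 + 14.2 + 9.3 = 38.5 kJ/mol.
CH2Cl at 60° (staggered): I–CH2Cl gauche, I–tBu gauche, COOH–CH2Cl gauche, COOH–Et gauche; 4.2 + 6.3 + 4.7 + 4.6 = 19.8 kJ/mol.
CH2Cl at 120° (eclipsed): I–tBu eclipsed, COOH–CH2Cl eclipsed, H–Et eclipsed; 17.8 + 12.8 + 7.2 = 37.8 kJ/mol.
CH2Cl at 180° (staggered): I–Et gauche, I–tBu gauche, COOH–CH2Cl gauche, COOH–tBu gauche; 5.2 + 6.3 + 4.7 + 6.3 = 22.5 kJ/mol.
CH2Cl at 240° (eclipsed): I–Et eclipsed, COOH–tBu eclipsed, H–CH2Cl eclipsed; 13.8 + 16.4 + 6.6 = 36.8 kJ/mol.
CH2Cl at 300° (staggered): I–CH2Cl gauche, I–Et gauche, COOH–Et gauche, COOH–tBu gauche; 4.2 + 5.2 + 4.6 + 6.3 = 20.3 kJ/mol.
The minimum (19.8 kJ/mol) occurs with CH2Cl at 60°.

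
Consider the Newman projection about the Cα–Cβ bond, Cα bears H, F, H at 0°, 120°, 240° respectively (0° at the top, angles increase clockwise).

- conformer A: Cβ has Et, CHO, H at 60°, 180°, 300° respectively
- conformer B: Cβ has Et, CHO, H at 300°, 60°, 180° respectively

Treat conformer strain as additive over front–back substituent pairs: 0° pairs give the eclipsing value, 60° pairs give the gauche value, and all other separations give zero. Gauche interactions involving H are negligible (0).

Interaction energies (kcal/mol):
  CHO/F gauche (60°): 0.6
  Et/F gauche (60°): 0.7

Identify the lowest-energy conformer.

B

A (staggered): F–Et gauche, F–CHO gauche; 0.7 + 0.6 = 1.3 kcal/mol.
B (staggered): F–CHO gauche; 0.6 = 0.6 kcal/mol.
B has the lowest total (0.6 kcal/mol).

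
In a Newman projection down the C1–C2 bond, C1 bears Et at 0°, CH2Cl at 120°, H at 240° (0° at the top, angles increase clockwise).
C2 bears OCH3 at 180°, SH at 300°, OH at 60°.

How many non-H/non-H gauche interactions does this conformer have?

Non-H gauche pairs: Et(0°)/SH(300°); Et(0°)/OH(60°); CH2Cl(120°)/OCH3(180°); CH2Cl(120°)/OH(60°) — 4 interactions.

4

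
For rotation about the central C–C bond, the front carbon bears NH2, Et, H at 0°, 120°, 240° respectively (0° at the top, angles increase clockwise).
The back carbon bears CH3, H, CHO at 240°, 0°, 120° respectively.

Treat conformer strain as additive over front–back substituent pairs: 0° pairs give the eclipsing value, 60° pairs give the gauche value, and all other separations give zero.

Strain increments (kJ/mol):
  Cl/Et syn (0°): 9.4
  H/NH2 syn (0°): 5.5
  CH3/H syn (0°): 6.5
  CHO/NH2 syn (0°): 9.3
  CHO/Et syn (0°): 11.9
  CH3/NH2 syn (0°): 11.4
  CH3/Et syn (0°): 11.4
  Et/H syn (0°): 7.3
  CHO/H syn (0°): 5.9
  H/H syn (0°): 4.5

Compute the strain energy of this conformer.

This conformer (eclipsed): NH2(0°)/H(0°) eclipsed 5.5; Et(120°)/CHO(120°) eclipsed 11.9; H(240°)/CH3(240°) eclipsed 6.5 → 23.9 kJ/mol.

23.9 kJ/mol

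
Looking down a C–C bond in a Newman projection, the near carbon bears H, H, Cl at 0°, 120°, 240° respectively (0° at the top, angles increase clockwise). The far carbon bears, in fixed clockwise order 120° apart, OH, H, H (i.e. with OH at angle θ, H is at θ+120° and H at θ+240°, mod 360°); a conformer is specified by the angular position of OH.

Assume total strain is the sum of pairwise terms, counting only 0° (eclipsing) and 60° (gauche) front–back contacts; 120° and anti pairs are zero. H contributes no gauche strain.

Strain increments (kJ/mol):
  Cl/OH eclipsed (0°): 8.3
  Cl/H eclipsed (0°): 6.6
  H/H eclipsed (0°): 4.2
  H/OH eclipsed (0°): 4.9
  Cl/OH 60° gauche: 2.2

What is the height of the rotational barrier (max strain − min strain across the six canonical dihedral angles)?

16.7 kJ/mol

OH at 0° (eclipsed): H(0°)/OH(0°) eclipsed 4.9; H(120°)/H(120°) eclipsed 4.2; Cl(240°)/H(240°) eclipsed 6.6 → 15.7 kJ/mol.
OH at 60° (staggered): no non-H gauche contacts → 0.0 kJ/mol.
OH at 120° (eclipsed): H(0°)/H(0°) eclipsed 4.2; H(120°)/OH(120°) eclipsed 4.9; Cl(240°)/H(240°) eclipsed 6.6 → 15.7 kJ/mol.
OH at 180° (staggered): Cl(240°)/OH(180°) gauche 2.2 → 2.2 kJ/mol.
OH at 240° (eclipsed): H(0°)/H(0°) eclipsed 4.2; H(120°)/H(120°) eclipsed 4.2; Cl(240°)/OH(240°) eclipsed 8.3 → 16.7 kJ/mol.
OH at 300° (staggered): Cl(240°)/OH(300°) gauche 2.2 → 2.2 kJ/mol.
Max at 240° (16.7 kJ/mol), min at 60° (0.0 kJ/mol); barrier = 16.7 kJ/mol.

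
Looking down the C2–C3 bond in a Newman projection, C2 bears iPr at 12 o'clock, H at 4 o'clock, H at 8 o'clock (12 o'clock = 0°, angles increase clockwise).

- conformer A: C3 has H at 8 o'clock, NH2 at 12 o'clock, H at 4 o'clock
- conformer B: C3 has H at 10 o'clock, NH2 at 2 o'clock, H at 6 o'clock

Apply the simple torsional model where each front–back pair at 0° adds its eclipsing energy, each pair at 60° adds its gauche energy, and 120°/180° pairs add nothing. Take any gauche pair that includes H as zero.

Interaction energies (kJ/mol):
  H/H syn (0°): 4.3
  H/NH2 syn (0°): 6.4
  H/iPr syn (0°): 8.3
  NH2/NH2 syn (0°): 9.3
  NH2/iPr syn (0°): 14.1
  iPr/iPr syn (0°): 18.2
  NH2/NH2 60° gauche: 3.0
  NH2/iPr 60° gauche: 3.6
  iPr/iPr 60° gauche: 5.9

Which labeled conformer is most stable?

B

A (eclipsed): iPr(0°)/NH2(0°) eclipsed 14.1; H(120°)/H(120°) eclipsed 4.3; H(240°)/H(240°) eclipsed 4.3 → 22.7 kJ/mol.
B (staggered): iPr(0°)/NH2(60°) gauche 3.6 → 3.6 kJ/mol.
B has the lowest total (3.6 kJ/mol).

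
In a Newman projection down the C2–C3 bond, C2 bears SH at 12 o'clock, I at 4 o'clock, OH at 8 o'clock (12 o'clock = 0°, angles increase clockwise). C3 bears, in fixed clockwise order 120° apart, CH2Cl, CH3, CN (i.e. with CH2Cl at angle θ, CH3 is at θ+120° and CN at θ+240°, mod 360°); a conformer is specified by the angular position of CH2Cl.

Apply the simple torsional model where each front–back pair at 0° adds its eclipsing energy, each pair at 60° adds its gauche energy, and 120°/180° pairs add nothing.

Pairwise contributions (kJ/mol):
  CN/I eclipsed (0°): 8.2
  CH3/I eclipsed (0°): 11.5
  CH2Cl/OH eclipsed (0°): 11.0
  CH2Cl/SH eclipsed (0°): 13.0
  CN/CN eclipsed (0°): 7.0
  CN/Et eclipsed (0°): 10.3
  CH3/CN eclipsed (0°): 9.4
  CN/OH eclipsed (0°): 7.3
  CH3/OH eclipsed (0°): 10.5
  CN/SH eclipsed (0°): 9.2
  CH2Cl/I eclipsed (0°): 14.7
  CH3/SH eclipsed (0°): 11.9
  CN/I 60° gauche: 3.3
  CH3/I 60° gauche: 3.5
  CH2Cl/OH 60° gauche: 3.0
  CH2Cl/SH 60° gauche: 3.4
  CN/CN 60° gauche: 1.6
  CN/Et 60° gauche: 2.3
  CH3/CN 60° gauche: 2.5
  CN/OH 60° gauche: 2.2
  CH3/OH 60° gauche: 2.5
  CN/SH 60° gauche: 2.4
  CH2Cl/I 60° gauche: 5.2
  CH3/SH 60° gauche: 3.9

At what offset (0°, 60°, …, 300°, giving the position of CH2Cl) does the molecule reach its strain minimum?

CH2Cl at 0° (eclipsed): SH(0°)/CH2Cl(0°) eclipsed 13.0; I(120°)/CH3(120°) eclipsed 11.5; OH(240°)/CN(240°) eclipsed 7.3 → 31.8 kJ/mol.
CH2Cl at 60° (staggered): SH(0°)/CH2Cl(60°) gauche 3.4; SH(0°)/CN(300°) gauche 2.4; I(120°)/CH2Cl(60°) gauche 5.2; I(120°)/CH3(180°) gauche 3.5; OH(240°)/CH3(180°) gauche 2.5; OH(240°)/CN(300°) gauche 2.2 → 19.2 kJ/mol.
CH2Cl at 120° (eclipsed): SH(0°)/CN(0°) eclipsed 9.2; I(120°)/CH2Cl(120°) eclipsed 14.7; OH(240°)/CH3(240°) eclipsed 10.5 → 34.4 kJ/mol.
CH2Cl at 180° (staggered): SH(0°)/CH3(300°) gauche 3.9; SH(0°)/CN(60°) gauche 2.4; I(120°)/CH2Cl(180°) gauche 5.2; I(120°)/CN(60°) gauche 3.3; OH(240°)/CH2Cl(180°) gauche 3.0; OH(240°)/CH3(300°) gauche 2.5 → 20.3 kJ/mol.
CH2Cl at 240° (eclipsed): SH(0°)/CH3(0°) eclipsed 11.9; I(120°)/CN(120°) eclipsed 8.2; OH(240°)/CH2Cl(240°) eclipsed 11.0 → 31.1 kJ/mol.
CH2Cl at 300° (staggered): SH(0°)/CH2Cl(300°) gauche 3.4; SH(0°)/CH3(60°) gauche 3.9; I(120°)/CH3(60°) gauche 3.5; I(120°)/CN(180°) gauche 3.3; OH(240°)/CH2Cl(300°) gauche 3.0; OH(240°)/CN(180°) gauche 2.2 → 19.3 kJ/mol.
The minimum (19.2 kJ/mol) occurs with CH2Cl at 60°.

60°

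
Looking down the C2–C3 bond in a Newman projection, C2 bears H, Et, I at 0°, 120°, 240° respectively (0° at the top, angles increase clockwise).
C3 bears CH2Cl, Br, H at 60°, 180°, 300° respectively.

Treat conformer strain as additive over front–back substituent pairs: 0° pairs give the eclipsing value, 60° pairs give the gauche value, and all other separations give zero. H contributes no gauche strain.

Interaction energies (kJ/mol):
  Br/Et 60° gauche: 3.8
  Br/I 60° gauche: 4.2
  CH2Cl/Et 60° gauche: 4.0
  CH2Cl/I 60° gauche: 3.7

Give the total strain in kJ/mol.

This conformer (staggered): Et–CH2Cl gauche, Et–Br gauche, I–Br gauche; 4.0 + 3.8 + 4.2 = 12.0 kJ/mol.

12.0 kJ/mol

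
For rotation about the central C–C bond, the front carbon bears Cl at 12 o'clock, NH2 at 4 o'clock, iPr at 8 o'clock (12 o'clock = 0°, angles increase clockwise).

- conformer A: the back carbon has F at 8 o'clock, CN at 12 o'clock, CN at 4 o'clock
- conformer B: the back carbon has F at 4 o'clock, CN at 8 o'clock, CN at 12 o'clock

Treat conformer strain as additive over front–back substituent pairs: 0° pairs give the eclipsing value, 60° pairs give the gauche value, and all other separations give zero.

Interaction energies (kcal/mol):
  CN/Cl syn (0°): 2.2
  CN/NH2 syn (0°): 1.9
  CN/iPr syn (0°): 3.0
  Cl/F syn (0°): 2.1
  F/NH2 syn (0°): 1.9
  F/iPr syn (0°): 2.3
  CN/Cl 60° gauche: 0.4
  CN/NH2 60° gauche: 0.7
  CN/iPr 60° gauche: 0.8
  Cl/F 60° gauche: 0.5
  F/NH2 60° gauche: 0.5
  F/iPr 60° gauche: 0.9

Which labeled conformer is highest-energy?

A (eclipsed): Cl–CN eclipsed, NH2–CN eclipsed, iPr–F eclipsed; 2.2 + 1.9 + 2.3 = 6.4 kcal/mol.
B (eclipsed): Cl–CN eclipsed, NH2–F eclipsed, iPr–CN eclipsed; 2.2 + 1.9 + 3.0 = 7.1 kcal/mol.
B has the highest total (7.1 kcal/mol).

B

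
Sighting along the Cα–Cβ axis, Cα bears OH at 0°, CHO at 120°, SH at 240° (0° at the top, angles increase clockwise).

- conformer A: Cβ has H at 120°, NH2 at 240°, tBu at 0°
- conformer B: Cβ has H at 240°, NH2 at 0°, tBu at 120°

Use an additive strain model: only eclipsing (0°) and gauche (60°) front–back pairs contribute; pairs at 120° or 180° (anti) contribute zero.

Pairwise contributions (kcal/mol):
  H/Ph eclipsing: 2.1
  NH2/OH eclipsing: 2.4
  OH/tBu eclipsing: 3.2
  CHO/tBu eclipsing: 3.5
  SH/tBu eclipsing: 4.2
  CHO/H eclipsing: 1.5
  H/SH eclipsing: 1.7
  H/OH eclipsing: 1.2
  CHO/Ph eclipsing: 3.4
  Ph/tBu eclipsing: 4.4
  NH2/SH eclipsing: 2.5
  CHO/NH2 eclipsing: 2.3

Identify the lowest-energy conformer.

A

A (eclipsed): OH(0°)/tBu(0°) eclipsed 3.2; CHO(120°)/H(120°) eclipsed 1.5; SH(240°)/NH2(240°) eclipsed 2.5 → 7.2 kcal/mol.
B (eclipsed): OH(0°)/NH2(0°) eclipsed 2.4; CHO(120°)/tBu(120°) eclipsed 3.5; SH(240°)/H(240°) eclipsed 1.7 → 7.6 kcal/mol.
A has the lowest total (7.2 kcal/mol).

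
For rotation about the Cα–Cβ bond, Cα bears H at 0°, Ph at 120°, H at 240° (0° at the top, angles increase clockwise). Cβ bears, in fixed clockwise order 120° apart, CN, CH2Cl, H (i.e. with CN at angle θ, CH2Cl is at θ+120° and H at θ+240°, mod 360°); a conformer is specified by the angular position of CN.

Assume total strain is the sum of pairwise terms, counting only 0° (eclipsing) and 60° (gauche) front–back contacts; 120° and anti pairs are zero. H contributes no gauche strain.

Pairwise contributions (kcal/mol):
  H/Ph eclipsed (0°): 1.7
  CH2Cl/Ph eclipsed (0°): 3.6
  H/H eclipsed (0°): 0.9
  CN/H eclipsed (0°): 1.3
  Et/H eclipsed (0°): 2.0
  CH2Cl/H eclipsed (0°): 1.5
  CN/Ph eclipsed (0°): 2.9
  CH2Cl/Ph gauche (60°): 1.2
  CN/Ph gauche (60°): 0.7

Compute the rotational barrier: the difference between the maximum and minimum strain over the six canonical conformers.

5.1 kcal/mol

CN at 0° (eclipsed): H–CN eclipsed, Ph–CH2Cl eclipsed, H–H eclipsed; 1.3 + 3.6 + 0.9 = 5.8 kcal/mol.
CN at 60° (staggered): Ph–CN gauche, Ph–CH2Cl gauche; 0.7 + 1.2 = 1.9 kcal/mol.
CN at 120° (eclipsed): H–H eclipsed, Ph–CN eclipsed, H–CH2Cl eclipsed; 0.9 + 2.9 + 1.5 = 5.3 kcal/mol.
CN at 180° (staggered): Ph–CN gauche; 0.7 = 0.7 kcal/mol.
CN at 240° (eclipsed): H–CH2Cl eclipsed, Ph–H eclipsed, H–CN eclipsed; 1.5 + 1.7 + 1.3 = 4.5 kcal/mol.
CN at 300° (staggered): Ph–CH2Cl gauche; 1.2 = 1.2 kcal/mol.
Max at 0° (5.8 kcal/mol), min at 180° (0.7 kcal/mol); barrier = 5.1 kcal/mol.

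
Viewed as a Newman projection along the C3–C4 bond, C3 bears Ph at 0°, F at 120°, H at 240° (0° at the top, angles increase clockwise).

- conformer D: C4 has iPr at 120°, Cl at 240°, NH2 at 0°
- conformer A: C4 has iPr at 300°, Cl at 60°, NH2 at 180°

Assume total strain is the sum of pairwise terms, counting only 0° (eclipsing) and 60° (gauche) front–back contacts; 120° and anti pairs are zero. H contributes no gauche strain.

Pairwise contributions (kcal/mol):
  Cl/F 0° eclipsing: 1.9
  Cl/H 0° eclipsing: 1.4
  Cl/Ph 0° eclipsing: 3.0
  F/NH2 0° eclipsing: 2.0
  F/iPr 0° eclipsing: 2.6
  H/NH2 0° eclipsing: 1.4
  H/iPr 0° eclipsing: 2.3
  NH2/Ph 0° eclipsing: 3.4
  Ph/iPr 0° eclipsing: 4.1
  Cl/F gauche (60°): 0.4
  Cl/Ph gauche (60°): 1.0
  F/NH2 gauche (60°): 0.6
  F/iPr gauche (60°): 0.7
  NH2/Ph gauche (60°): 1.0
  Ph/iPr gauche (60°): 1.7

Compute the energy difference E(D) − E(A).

D (eclipsed): Ph(0°)/NH2(0°) eclipsed 3.4; F(120°)/iPr(120°) eclipsed 2.6; H(240°)/Cl(240°) eclipsed 1.4 → 7.4 kcal/mol.
A (staggered): Ph(0°)/iPr(300°) gauche 1.7; Ph(0°)/Cl(60°) gauche 1.0; F(120°)/Cl(60°) gauche 0.4; F(120°)/NH2(180°) gauche 0.6 → 3.7 kcal/mol.
E(D) − E(A) = 7.4 − 3.7 = +3.7 kcal/mol.

+3.7 kcal/mol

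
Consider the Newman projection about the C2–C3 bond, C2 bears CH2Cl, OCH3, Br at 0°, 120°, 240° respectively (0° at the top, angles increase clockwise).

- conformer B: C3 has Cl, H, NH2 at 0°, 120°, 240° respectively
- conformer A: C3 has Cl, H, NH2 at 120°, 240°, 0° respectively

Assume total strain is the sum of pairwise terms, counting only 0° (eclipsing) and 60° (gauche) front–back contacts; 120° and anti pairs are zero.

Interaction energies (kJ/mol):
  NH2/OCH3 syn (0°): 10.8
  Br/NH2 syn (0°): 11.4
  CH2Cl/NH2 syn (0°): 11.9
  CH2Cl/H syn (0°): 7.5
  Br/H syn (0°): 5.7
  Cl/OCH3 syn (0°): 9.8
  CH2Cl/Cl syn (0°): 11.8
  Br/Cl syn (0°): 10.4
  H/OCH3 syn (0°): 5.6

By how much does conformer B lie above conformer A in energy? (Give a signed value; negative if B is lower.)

+1.4 kJ/mol

B (eclipsed): CH2Cl–Cl eclipsed, OCH3–H eclipsed, Br–NH2 eclipsed; 11.8 + 5.6 + 11.4 = 28.8 kJ/mol.
A (eclipsed): CH2Cl–NH2 eclipsed, OCH3–Cl eclipsed, Br–H eclipsed; 11.9 + 9.8 + 5.7 = 27.4 kJ/mol.
E(B) − E(A) = 28.8 − 27.4 = +1.4 kJ/mol.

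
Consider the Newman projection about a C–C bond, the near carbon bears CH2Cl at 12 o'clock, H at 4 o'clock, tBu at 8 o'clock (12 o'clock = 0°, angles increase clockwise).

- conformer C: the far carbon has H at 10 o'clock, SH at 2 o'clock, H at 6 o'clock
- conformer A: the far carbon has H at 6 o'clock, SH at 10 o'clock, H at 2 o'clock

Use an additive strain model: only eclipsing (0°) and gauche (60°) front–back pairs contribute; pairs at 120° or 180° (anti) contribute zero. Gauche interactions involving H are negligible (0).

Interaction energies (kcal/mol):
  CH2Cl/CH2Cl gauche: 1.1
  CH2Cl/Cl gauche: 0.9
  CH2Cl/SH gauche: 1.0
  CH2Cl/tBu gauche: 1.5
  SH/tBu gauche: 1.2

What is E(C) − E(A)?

C is staggered. CH2Cl at 0° is gauche with SH at 60° (1.0). Total 1.0 kcal/mol.
A is staggered. CH2Cl at 0° is gauche with SH at 300° (1.0); tBu at 240° is gauche with SH at 300° (1.2). Total 2.2 kcal/mol.
E(C) − E(A) = 1.0 − 2.2 = -1.2 kcal/mol.

-1.2 kcal/mol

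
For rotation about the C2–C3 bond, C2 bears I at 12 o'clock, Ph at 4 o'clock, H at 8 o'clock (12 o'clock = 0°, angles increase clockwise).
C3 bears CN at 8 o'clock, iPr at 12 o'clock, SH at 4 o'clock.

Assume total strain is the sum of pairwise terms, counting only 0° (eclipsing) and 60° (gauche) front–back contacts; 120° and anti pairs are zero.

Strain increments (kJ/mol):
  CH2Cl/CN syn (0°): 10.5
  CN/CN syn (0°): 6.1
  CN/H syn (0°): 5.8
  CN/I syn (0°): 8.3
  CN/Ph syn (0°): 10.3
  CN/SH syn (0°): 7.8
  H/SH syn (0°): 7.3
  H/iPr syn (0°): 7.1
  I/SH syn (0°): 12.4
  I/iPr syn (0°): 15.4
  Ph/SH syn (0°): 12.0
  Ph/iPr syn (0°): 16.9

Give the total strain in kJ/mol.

This conformer (eclipsed): I(0°)/iPr(0°) eclipsed 15.4; Ph(120°)/SH(120°) eclipsed 12.0; H(240°)/CN(240°) eclipsed 5.8 → 33.2 kJ/mol.

33.2 kJ/mol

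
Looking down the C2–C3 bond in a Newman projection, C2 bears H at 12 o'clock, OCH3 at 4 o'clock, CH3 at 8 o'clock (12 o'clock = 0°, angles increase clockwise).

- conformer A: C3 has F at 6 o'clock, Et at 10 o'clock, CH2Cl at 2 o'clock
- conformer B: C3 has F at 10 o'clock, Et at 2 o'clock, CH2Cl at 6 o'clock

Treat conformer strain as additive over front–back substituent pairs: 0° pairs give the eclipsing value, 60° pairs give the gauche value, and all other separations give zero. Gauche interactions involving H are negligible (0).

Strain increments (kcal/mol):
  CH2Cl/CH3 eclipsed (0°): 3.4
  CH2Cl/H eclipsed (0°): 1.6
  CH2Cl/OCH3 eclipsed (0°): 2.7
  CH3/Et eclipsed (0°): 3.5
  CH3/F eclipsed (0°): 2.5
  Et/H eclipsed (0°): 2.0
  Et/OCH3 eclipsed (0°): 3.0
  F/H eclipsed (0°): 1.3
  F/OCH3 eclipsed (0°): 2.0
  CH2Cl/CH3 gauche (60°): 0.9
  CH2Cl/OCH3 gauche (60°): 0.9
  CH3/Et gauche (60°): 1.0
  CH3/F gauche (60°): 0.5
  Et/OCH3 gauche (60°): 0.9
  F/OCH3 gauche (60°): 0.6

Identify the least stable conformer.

A is staggered. OCH3 at 120° is gauche with F at 180° (0.6); OCH3 at 120° is gauche with CH2Cl at 60° (0.9); CH3 at 240° is gauche with F at 180° (0.5); CH3 at 240° is gauche with Et at 300° (1.0). Total 3.0 kcal/mol.
B is staggered. OCH3 at 120° is gauche with Et at 60° (0.9); OCH3 at 120° is gauche with CH2Cl at 180° (0.9); CH3 at 240° is gauche with F at 300° (0.5); CH3 at 240° is gauche with CH2Cl at 180° (0.9). Total 3.2 kcal/mol.
B has the highest total (3.2 kcal/mol).

B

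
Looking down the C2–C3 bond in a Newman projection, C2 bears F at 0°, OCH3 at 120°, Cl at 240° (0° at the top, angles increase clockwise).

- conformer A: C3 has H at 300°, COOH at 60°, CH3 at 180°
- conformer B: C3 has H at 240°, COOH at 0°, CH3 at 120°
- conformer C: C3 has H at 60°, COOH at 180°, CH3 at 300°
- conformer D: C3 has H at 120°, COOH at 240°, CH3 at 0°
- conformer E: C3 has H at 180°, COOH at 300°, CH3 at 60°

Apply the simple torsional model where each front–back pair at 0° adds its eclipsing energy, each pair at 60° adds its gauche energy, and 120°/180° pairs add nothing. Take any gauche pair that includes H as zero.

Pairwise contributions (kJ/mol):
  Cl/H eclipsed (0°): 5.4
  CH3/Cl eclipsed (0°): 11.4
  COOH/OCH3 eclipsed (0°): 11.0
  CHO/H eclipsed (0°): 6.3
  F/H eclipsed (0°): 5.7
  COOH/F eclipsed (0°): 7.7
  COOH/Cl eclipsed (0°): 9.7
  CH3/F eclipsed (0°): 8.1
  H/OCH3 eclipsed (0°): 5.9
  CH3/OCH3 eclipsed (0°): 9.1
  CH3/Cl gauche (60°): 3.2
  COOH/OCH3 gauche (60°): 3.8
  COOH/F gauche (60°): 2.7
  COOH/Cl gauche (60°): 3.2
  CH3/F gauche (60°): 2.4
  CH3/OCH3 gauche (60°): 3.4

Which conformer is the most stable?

E

A (staggered): F(0°)/COOH(60°) gauche 2.7; OCH3(120°)/COOH(60°) gauche 3.8; OCH3(120°)/CH3(180°) gauche 3.4; Cl(240°)/CH3(180°) gauche 3.2 → 13.1 kJ/mol.
B (eclipsed): F(0°)/COOH(0°) eclipsed 7.7; OCH3(120°)/CH3(120°) eclipsed 9.1; Cl(240°)/H(240°) eclipsed 5.4 → 22.2 kJ/mol.
C (staggered): F(0°)/CH3(300°) gauche 2.4; OCH3(120°)/COOH(180°) gauche 3.8; Cl(240°)/COOH(180°) gauche 3.2; Cl(240°)/CH3(300°) gauche 3.2 → 12.6 kJ/mol.
D (eclipsed): F(0°)/CH3(0°) eclipsed 8.1; OCH3(120°)/H(120°) eclipsed 5.9; Cl(240°)/COOH(240°) eclipsed 9.7 → 23.7 kJ/mol.
E (staggered): F(0°)/COOH(300°) gauche 2.7; F(0°)/CH3(60°) gauche 2.4; OCH3(120°)/CH3(60°) gauche 3.4; Cl(240°)/COOH(300°) gauche 3.2 → 11.7 kJ/mol.
E has the lowest total (11.7 kJ/mol).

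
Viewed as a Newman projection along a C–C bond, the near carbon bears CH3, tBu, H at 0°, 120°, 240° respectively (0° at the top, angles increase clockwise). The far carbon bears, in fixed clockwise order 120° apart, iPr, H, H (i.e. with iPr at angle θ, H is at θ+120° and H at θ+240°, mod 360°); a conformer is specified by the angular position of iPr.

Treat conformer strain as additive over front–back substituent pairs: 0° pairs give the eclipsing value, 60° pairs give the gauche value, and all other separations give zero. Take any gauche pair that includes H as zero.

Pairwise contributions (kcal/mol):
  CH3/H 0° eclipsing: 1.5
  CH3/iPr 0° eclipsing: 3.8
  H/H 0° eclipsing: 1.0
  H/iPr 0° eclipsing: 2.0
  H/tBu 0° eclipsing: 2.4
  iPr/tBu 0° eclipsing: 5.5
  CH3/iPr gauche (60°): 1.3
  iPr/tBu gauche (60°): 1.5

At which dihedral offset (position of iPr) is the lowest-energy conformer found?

300°

iPr at 0° (eclipsed): CH3(0°)/iPr(0°) eclipsed 3.8; tBu(120°)/H(120°) eclipsed 2.4; H(240°)/H(240°) eclipsed 1.0 → 7.2 kcal/mol.
iPr at 60° (staggered): CH3(0°)/iPr(60°) gauche 1.3; tBu(120°)/iPr(60°) gauche 1.5 → 2.8 kcal/mol.
iPr at 120° (eclipsed): CH3(0°)/H(0°) eclipsed 1.5; tBu(120°)/iPr(120°) eclipsed 5.5; H(240°)/H(240°) eclipsed 1.0 → 8.0 kcal/mol.
iPr at 180° (staggered): tBu(120°)/iPr(180°) gauche 1.5 → 1.5 kcal/mol.
iPr at 240° (eclipsed): CH3(0°)/H(0°) eclipsed 1.5; tBu(120°)/H(120°) eclipsed 2.4; H(240°)/iPr(240°) eclipsed 2.0 → 5.9 kcal/mol.
iPr at 300° (staggered): CH3(0°)/iPr(300°) gauche 1.3 → 1.3 kcal/mol.
The minimum (1.3 kcal/mol) occurs with iPr at 300°.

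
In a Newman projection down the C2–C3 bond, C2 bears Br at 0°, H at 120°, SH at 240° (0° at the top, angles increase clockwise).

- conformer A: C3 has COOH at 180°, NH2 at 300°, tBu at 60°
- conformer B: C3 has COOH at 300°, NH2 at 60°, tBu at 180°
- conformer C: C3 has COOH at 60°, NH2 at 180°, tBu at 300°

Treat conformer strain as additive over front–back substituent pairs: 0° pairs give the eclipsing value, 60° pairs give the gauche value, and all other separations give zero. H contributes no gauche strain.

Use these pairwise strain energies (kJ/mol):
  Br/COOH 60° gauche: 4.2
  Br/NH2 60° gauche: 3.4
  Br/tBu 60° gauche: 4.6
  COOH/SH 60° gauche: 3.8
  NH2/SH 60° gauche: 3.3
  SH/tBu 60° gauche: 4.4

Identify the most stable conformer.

A (staggered): Br(0°)/NH2(300°) gauche 3.4; Br(0°)/tBu(60°) gauche 4.6; SH(240°)/COOH(180°) gauche 3.8; SH(240°)/NH2(300°) gauche 3.3 → 15.1 kJ/mol.
B (staggered): Br(0°)/COOH(300°) gauche 4.2; Br(0°)/NH2(60°) gauche 3.4; SH(240°)/COOH(300°) gauche 3.8; SH(240°)/tBu(180°) gauche 4.4 → 15.8 kJ/mol.
C (staggered): Br(0°)/COOH(60°) gauche 4.2; Br(0°)/tBu(300°) gauche 4.6; SH(240°)/NH2(180°) gauche 3.3; SH(240°)/tBu(300°) gauche 4.4 → 16.5 kJ/mol.
A has the lowest total (15.1 kJ/mol).

A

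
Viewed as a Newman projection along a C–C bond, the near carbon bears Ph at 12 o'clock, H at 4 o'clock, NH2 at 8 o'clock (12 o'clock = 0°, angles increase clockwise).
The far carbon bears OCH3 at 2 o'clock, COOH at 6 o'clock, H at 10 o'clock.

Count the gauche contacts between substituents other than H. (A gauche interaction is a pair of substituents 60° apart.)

Non-H gauche pairs: Ph(0°)/OCH3(60°); NH2(240°)/COOH(180°) — 2 interactions.

2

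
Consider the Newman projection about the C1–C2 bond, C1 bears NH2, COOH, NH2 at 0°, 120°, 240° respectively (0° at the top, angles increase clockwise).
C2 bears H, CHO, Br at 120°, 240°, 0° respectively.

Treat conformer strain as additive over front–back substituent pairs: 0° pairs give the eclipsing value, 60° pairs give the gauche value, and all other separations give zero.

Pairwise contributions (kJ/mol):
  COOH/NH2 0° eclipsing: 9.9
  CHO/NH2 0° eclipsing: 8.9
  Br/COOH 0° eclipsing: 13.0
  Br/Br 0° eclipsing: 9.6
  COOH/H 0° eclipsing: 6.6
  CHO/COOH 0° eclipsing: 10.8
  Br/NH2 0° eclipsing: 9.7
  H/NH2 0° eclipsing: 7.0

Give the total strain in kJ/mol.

This conformer (eclipsed): NH2(0°)/Br(0°) eclipsed 9.7; COOH(120°)/H(120°) eclipsed 6.6; NH2(240°)/CHO(240°) eclipsed 8.9 → 25.2 kJ/mol.

25.2 kJ/mol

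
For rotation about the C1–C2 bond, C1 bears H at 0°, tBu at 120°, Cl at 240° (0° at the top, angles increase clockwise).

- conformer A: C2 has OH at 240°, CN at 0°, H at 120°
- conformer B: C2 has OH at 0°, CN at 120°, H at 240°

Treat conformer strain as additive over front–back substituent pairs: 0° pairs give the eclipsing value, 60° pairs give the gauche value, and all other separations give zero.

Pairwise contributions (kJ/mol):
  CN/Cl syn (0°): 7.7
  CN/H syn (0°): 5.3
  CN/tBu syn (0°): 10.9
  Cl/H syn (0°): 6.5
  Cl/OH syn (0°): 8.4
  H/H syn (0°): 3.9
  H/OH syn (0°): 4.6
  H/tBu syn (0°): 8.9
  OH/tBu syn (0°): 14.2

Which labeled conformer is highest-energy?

A (eclipsed): H–CN eclipsed, tBu–H eclipsed, Cl–OH eclipsed; 5.3 + 8.9 + 8.4 = 22.6 kJ/mol.
B (eclipsed): H–OH eclipsed, tBu–CN eclipsed, Cl–H eclipsed; 4.6 + 10.9 + 6.5 = 22.0 kJ/mol.
A has the highest total (22.6 kJ/mol).

A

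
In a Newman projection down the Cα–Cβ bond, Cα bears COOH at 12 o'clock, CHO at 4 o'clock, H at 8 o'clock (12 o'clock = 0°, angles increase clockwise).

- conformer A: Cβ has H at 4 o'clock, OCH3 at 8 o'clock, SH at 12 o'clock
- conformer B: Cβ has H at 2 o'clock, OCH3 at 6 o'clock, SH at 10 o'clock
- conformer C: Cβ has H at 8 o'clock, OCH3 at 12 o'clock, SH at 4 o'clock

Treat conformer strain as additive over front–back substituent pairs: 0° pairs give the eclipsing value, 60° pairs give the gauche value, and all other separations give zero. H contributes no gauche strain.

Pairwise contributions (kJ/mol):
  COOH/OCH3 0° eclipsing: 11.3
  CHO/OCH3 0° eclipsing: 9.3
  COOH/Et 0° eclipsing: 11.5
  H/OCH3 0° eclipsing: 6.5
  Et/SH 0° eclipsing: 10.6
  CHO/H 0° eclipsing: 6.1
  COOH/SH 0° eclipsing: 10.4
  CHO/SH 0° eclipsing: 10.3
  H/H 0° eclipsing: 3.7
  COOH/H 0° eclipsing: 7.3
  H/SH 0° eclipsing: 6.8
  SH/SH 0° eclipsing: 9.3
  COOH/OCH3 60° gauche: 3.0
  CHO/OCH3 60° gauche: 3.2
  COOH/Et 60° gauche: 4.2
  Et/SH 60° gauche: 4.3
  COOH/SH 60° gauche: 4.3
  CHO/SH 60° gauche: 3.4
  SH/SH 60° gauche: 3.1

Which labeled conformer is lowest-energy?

B

A (eclipsed): COOH–SH eclipsed, CHO–H eclipsed, H–OCH3 eclipsed; 10.4 + 6.1 + 6.5 = 23.0 kJ/mol.
B (staggered): COOH–SH gauche, CHO–OCH3 gauche; 4.3 + 3.2 = 7.5 kJ/mol.
C (eclipsed): COOH–OCH3 eclipsed, CHO–SH eclipsed, H–H eclipsed; 11.3 + 10.3 + 3.7 = 25.3 kJ/mol.
B has the lowest total (7.5 kJ/mol).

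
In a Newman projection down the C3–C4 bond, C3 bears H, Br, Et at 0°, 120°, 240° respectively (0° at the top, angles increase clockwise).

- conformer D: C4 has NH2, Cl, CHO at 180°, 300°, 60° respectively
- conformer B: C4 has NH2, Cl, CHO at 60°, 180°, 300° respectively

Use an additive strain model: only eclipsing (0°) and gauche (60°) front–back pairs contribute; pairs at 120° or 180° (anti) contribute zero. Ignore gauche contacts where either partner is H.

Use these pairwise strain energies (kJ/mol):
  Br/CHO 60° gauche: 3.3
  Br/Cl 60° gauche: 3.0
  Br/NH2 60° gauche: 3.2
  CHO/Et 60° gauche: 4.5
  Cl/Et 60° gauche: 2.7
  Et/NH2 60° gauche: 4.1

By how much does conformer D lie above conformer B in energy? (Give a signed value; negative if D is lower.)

-0.1 kJ/mol

D is staggered. Br at 120° is gauche with NH2 at 180° (3.2); Br at 120° is gauche with CHO at 60° (3.3); Et at 240° is gauche with NH2 at 180° (4.1); Et at 240° is gauche with Cl at 300° (2.7). Total 13.3 kJ/mol.
B is staggered. Br at 120° is gauche with NH2 at 60° (3.2); Br at 120° is gauche with Cl at 180° (3.0); Et at 240° is gauche with Cl at 180° (2.7); Et at 240° is gauche with CHO at 300° (4.5). Total 13.4 kJ/mol.
E(D) − E(B) = 13.3 − 13.4 = -0.1 kJ/mol.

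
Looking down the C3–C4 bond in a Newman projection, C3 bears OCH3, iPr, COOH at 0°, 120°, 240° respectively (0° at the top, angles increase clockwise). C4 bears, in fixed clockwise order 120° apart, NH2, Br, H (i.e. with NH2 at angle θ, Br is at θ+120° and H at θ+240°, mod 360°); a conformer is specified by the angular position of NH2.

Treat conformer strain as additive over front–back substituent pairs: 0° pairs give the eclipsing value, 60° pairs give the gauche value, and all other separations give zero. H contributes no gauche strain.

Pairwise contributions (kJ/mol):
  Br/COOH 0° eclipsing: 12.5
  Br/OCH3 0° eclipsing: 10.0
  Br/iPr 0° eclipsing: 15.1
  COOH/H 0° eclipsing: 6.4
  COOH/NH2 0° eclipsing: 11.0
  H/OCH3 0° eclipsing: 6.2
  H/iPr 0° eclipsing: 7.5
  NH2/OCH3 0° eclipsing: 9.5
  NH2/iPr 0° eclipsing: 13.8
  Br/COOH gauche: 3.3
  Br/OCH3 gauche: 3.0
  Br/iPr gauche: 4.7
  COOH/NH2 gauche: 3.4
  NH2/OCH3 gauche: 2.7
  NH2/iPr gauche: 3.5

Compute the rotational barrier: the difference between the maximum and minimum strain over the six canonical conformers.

NH2 at 0° (eclipsed): OCH3(0°)/NH2(0°) eclipsed 9.5; iPr(120°)/Br(120°) eclipsed 15.1; COOH(240°)/H(240°) eclipsed 6.4 → 31.0 kJ/mol.
NH2 at 60° (staggered): OCH3(0°)/NH2(60°) gauche 2.7; iPr(120°)/NH2(60°) gauche 3.5; iPr(120°)/Br(180°) gauche 4.7; COOH(240°)/Br(180°) gauche 3.3 → 14.2 kJ/mol.
NH2 at 120° (eclipsed): OCH3(0°)/H(0°) eclipsed 6.2; iPr(120°)/NH2(120°) eclipsed 13.8; COOH(240°)/Br(240°) eclipsed 12.5 → 32.5 kJ/mol.
NH2 at 180° (staggered): OCH3(0°)/Br(300°) gauche 3.0; iPr(120°)/NH2(180°) gauche 3.5; COOH(240°)/NH2(180°) gauche 3.4; COOH(240°)/Br(300°) gauche 3.3 → 13.2 kJ/mol.
NH2 at 240° (eclipsed): OCH3(0°)/Br(0°) eclipsed 10.0; iPr(120°)/H(120°) eclipsed 7.5; COOH(240°)/NH2(240°) eclipsed 11.0 → 28.5 kJ/mol.
NH2 at 300° (staggered): OCH3(0°)/NH2(300°) gauche 2.7; OCH3(0°)/Br(60°) gauche 3.0; iPr(120°)/Br(60°) gauche 4.7; COOH(240°)/NH2(300°) gauche 3.4 → 13.8 kJ/mol.
Max at 120° (32.5 kJ/mol), min at 180° (13.2 kJ/mol); barrier = 19.3 kJ/mol.

19.3 kJ/mol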